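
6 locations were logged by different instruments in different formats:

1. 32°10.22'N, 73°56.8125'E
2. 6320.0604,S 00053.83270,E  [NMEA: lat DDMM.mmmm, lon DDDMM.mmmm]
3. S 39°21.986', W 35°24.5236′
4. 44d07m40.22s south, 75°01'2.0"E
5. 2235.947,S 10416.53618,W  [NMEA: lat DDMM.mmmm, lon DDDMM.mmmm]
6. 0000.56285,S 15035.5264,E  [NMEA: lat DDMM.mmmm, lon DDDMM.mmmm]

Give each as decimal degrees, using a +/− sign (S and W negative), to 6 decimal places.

Point 1:
  Latitude: 10.22′ = 0.170333°; total 32.1703333
  N ⇒ keep positive
  Longitude: 73 + 56.8125/60 = 73.9468750
  E ⇒ keep positive
Point 2:
  Lat: degrees = first 2 digits = 63, minutes = 20.0604; 63 + 20.0604/60 = 63.3343400
  hemisphere S, so the sign is −
  λ: split at 3 digits → 000° and 53.8327′; 0 + 53.8327/60 = 0.8972117
  E ⇒ keep positive
Point 3:
  φ: 21.986′ = 0.366433°; total 39.3664333
  S ⇒ negate
  Longitude: 24.5236′ = 0.408727°; total 35.4087267
  hemisphere W, so the sign is −
Point 4:
  φ: 44° + 7/60 + 40.22/3600 = 44 + 0.116667 + 0.011172 = 44.1278389
  hemisphere S, so the sign is −
  Longitude: 1′ + 2″ = 1.03333′; 75 + 1.03333/60 = 75.0172222
  E ⇒ keep positive
Point 5:
  Lat: degrees = first 2 digits = 22, minutes = 35.947; 22 + 35.947/60 = 22.5991167
  S → negative
  λ: split at 3 digits → 104° and 16.53618′; 104 + 16.53618/60 = 104.2756030
  W ⇒ negate
Point 6:
  φ: split at 2 digits → 00° and 0.56285′; 0 + 0.56285/60 = 0.0093808
  hemisphere S, so the sign is −
  Longitude: split at 3 digits → 150° and 35.5264′; 150 + 35.5264/60 = 150.5921067
  E → positive

1. 32.170333, 73.946875
2. -63.334340, 0.897212
3. -39.366433, -35.408727
4. -44.127839, 75.017222
5. -22.599117, -104.275603
6. -0.009381, 150.592107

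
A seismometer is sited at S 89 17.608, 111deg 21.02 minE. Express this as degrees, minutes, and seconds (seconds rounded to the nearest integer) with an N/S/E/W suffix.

Latitude: fractional minutes 0.60800 × 60 = 36.48″
Longitude: 21.02000′ → 21′ and 0.02000 × 60 = 1.20″

89°17′36″ S, 111°21′1″ E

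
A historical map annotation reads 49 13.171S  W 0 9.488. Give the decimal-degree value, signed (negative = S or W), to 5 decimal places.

Lat: 49 + 13.171/60 = 49.219517
hemisphere S, so the sign is −
Longitude: 0 + 9.488/60 = 0.158133
W → negative

-49.21952, -0.15813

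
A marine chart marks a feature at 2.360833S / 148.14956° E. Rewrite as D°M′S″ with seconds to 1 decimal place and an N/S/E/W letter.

2°21′39.0″ S, 148°08′58.4″ E

φ: whole degrees 2; 21.64998′ → 21′ and 38.999″
Lon: 0.149560° → 8.97360′; 0.97360 × 60 = 58.416″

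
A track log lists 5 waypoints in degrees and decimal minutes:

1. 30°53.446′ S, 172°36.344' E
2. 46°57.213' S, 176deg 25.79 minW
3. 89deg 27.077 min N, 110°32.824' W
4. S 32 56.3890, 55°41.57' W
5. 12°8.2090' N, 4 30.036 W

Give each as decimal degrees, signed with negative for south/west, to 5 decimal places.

1. -30.89077, 172.60573
2. -46.95355, -176.42983
3. 89.45128, -110.54707
4. -32.93982, -55.69283
5. 12.13682, -4.50060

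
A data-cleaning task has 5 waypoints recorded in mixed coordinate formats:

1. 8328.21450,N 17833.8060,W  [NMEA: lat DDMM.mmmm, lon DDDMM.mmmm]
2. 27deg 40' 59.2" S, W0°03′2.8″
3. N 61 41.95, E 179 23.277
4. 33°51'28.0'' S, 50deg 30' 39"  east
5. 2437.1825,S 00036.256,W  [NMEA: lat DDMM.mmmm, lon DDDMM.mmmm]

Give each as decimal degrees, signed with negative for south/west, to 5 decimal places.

1. 83.47024, -178.56343
2. -27.68311, -0.05078
3. 61.69917, 179.38795
4. -33.85778, 50.51083
5. -24.61971, -0.60427

Point 1:
  Latitude: split at 2 digits → 83° and 28.2145′; 83 + 28.2145/60 = 83.470242
  N → positive
  Lon: split at 3 digits → 178° and 33.806′; 178 + 33.806/60 = 178.563433
  W → negative
Point 2:
  Latitude: 27 + 40/60 + 59.2/3600 = 27.683111
  S → negative
  λ: 0 + 3/60 + 2.8/3600 = 0.050778
  W → negative
Point 3:
  Lat: 61 + 41.95/60 = 61.699167
  N → positive
  Lon: 23.277′ = 0.387950°; total 179.387950
  E → positive
Point 4:
  Lat: 33 + 51/60 + 28/3600 = 33.857778
  S → negative
  Lon: 30′ + 39″ = 30.65000′; 50 + 30.65000/60 = 50.510833
  E ⇒ keep positive
Point 5:
  Latitude: degrees = first 2 digits = 24, minutes = 37.1825; 24 + 37.1825/60 = 24.619708
  S → negative
  Longitude: degrees = first 3 digits = 0, minutes = 36.256; 0 + 36.256/60 = 0.604267
  hemisphere W, so the sign is −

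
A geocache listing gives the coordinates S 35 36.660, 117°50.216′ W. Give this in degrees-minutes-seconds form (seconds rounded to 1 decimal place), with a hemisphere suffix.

Latitude: 36.66000′ → 36′ and 0.66000 × 60 = 39.600″
λ: 50.21600′ → 50′ and 0.21600 × 60 = 12.960″

35°36′39.6″ S, 117°50′13.0″ W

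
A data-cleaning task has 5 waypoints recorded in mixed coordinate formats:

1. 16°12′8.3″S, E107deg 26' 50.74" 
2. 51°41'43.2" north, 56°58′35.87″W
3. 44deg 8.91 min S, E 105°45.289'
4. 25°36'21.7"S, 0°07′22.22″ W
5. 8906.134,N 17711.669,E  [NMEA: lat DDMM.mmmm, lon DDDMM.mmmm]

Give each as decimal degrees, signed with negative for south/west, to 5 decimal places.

1. -16.20231, 107.44743
2. 51.69533, -56.97663
3. -44.14850, 105.75482
4. -25.60603, -0.12284
5. 89.10223, 177.19448

Point 1:
  Latitude: 16° + 12/60 + 8.3/3600 = 16 + 0.200000 + 0.002306 = 16.202306
  hemisphere S, so the sign is −
  λ: 26′ + 50.74″ = 26.84567′; 107 + 26.84567/60 = 107.447428
  E → positive
Point 2:
  Latitude: 41′ + 43.2″ = 41.72000′; 51 + 41.72000/60 = 51.695333
  N → positive
  λ: 56 + 58/60 + 35.87/3600 = 56.976631
  W → negative
Point 3:
  φ: 44 + 8.91/60 = 44.148500
  hemisphere S, so the sign is −
  Lon: 45.289′ = 0.754817°; total 105.754817
  E ⇒ keep positive
Point 4:
  φ: 36′ + 21.7″ = 36.36167′; 25 + 36.36167/60 = 25.606028
  S → negative
  Lon: 7′ + 22.22″ = 7.37033′; 0 + 7.37033/60 = 0.122839
  W ⇒ negate
Point 5:
  Latitude: split at 2 digits → 89° and 6.134′; 89 + 6.134/60 = 89.102233
  N ⇒ keep positive
  Longitude: split at 3 digits → 177° and 11.669′; 177 + 11.669/60 = 177.194483
  E ⇒ keep positive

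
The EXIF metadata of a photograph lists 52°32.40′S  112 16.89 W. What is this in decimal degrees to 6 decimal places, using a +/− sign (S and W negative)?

-52.540000, -112.281500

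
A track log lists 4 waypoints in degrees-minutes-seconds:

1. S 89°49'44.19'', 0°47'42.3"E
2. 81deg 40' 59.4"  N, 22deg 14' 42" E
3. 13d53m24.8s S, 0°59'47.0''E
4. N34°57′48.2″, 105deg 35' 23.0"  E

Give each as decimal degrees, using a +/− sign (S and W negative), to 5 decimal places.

Point 1:
  Latitude: 49′ + 44.19″ = 49.73650′; 89 + 49.73650/60 = 89.828942
  S ⇒ negate
  Lon: 0° + 47/60 + 42.3/3600 = 0 + 0.783333 + 0.011750 = 0.795083
  E ⇒ keep positive
Point 2:
  φ: 40′ + 59.4″ = 40.99000′; 81 + 40.99000/60 = 81.683167
  N ⇒ keep positive
  Lon: 22 + 14/60 + 42/3600 = 22.245000
  E → positive
Point 3:
  Latitude: 13° + 53/60 + 24.8/3600 = 13 + 0.883333 + 0.006889 = 13.890222
  S ⇒ negate
  λ: 0 + 59/60 + 47/3600 = 0.996389
  E → positive
Point 4:
  Lat: 34° + 57/60 + 48.2/3600 = 34 + 0.950000 + 0.013389 = 34.963389
  N → positive
  λ: 105 + 35/60 + 23/3600 = 105.589722
  E ⇒ keep positive

1. -89.82894, 0.79508
2. 81.68317, 22.24500
3. -13.89022, 0.99639
4. 34.96339, 105.58972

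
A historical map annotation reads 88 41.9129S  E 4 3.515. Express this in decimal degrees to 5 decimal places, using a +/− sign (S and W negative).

-88.69855, 4.05858

Latitude: 41.9129′ = 0.698548°; total 88.698548
S → negative
Longitude: 3.515′ = 0.058583°; total 4.058583
E → positive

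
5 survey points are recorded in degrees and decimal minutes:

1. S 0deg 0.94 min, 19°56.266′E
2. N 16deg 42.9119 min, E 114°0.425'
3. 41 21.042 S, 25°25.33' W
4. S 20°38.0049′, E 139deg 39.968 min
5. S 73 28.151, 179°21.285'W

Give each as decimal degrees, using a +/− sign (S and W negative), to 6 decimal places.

Point 1:
  φ: 0.94′ = 0.015667°; total 0.0156667
  S → negative
  Longitude: 56.266′ = 0.937767°; total 19.9377667
  E → positive
Point 2:
  φ: 16 + 42.9119/60 = 16.7151983
  N → positive
  Lon: 114 + 0.425/60 = 114.0070833
  E → positive
Point 3:
  Latitude: 41 + 21.042/60 = 41.3507000
  S ⇒ negate
  λ: 25 + 25.33/60 = 25.4221667
  W ⇒ negate
Point 4:
  Lat: 20 + 38.0049/60 = 20.6334150
  S → negative
  Longitude: 39.968′ = 0.666133°; total 139.6661333
  E ⇒ keep positive
Point 5:
  Latitude: 73 + 28.151/60 = 73.4691833
  S ⇒ negate
  Longitude: 21.285′ = 0.354750°; total 179.3547500
  hemisphere W, so the sign is −

1. -0.015667, 19.937767
2. 16.715198, 114.007083
3. -41.350700, -25.422167
4. -20.633415, 139.666133
5. -73.469183, -179.354750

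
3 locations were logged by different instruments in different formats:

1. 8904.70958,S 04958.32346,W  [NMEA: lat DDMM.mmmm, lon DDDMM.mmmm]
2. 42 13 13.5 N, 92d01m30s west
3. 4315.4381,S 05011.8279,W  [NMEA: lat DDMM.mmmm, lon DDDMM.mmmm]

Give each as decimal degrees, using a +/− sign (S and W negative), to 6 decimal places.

Point 1:
  Latitude: degrees = first 2 digits = 89, minutes = 4.70958; 89 + 4.70958/60 = 89.0784930
  S → negative
  λ: split at 3 digits → 049° and 58.32346′; 49 + 58.32346/60 = 49.9720577
  hemisphere W, so the sign is −
Point 2:
  φ: 42° + 13/60 + 13.5/3600 = 42 + 0.216667 + 0.003750 = 42.2204167
  N ⇒ keep positive
  Longitude: 92° + 1/60 + 30/3600 = 92 + 0.016667 + 0.008333 = 92.0250000
  W ⇒ negate
Point 3:
  Latitude: degrees = first 2 digits = 43, minutes = 15.4381; 43 + 15.4381/60 = 43.2573017
  S ⇒ negate
  λ: split at 3 digits → 050° and 11.8279′; 50 + 11.8279/60 = 50.1971317
  hemisphere W, so the sign is −

1. -89.078493, -49.972058
2. 42.220417, -92.025000
3. -43.257302, -50.197132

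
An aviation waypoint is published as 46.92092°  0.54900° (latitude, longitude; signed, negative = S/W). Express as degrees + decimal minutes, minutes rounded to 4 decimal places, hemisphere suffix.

Lat: minutes = (46.920920 − 46) × 60 = 55.255200
Lon: fractional part 0.549000 → 32.940000 minutes

46° 55.2552′ N, 0° 32.9400′ E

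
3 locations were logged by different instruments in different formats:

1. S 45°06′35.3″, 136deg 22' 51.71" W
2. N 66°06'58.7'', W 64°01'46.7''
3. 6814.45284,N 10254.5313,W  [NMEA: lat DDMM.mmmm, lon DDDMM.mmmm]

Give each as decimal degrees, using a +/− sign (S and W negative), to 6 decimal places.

1. -45.109806, -136.381031
2. 66.116306, -64.029639
3. 68.240881, -102.908855

Point 1:
  φ: 45° + 6/60 + 35.3/3600 = 45 + 0.100000 + 0.009806 = 45.1098056
  hemisphere S, so the sign is −
  Longitude: 22′ + 51.71″ = 22.86183′; 136 + 22.86183/60 = 136.3810306
  W ⇒ negate
Point 2:
  Lat: 66 + 6/60 + 58.7/3600 = 66.1163056
  N → positive
  λ: 64° + 1/60 + 46.7/3600 = 64 + 0.016667 + 0.012972 = 64.0296389
  hemisphere W, so the sign is −
Point 3:
  Lat: split at 2 digits → 68° and 14.45284′; 68 + 14.45284/60 = 68.2408807
  N ⇒ keep positive
  Lon: degrees = first 3 digits = 102, minutes = 54.5313; 102 + 54.5313/60 = 102.9088550
  W → negative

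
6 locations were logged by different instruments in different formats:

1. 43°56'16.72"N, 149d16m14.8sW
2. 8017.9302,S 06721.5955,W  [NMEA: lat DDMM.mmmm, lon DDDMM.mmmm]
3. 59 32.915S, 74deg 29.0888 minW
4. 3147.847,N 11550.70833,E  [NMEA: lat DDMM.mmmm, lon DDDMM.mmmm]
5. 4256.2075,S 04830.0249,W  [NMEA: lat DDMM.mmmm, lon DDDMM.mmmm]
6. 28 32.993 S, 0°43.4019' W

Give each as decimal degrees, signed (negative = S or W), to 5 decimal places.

1. 43.93798, -149.27078
2. -80.29884, -67.35993
3. -59.54858, -74.48481
4. 31.79745, 115.84514
5. -42.93679, -48.50042
6. -28.54988, -0.72337

Point 1:
  φ: 43° + 56/60 + 16.72/3600 = 43 + 0.933333 + 0.004644 = 43.937978
  N → positive
  λ: 16′ + 14.8″ = 16.24667′; 149 + 16.24667/60 = 149.270778
  hemisphere W, so the sign is −
Point 2:
  φ: degrees = first 2 digits = 80, minutes = 17.9302; 80 + 17.9302/60 = 80.298837
  S ⇒ negate
  λ: degrees = first 3 digits = 67, minutes = 21.5955; 67 + 21.5955/60 = 67.359925
  W ⇒ negate
Point 3:
  Lat: 32.915′ = 0.548583°; total 59.548583
  S → negative
  Longitude: 74 + 29.0888/60 = 74.484813
  hemisphere W, so the sign is −
Point 4:
  Latitude: degrees = first 2 digits = 31, minutes = 47.847; 31 + 47.847/60 = 31.797450
  N → positive
  λ: degrees = first 3 digits = 115, minutes = 50.70833; 115 + 50.70833/60 = 115.845139
  E → positive
Point 5:
  Latitude: split at 2 digits → 42° and 56.2075′; 42 + 56.2075/60 = 42.936792
  S ⇒ negate
  Lon: degrees = first 3 digits = 48, minutes = 30.0249; 48 + 30.0249/60 = 48.500415
  W → negative
Point 6:
  Lat: 32.993′ = 0.549883°; total 28.549883
  S ⇒ negate
  Longitude: 0 + 43.4019/60 = 0.723365
  hemisphere W, so the sign is −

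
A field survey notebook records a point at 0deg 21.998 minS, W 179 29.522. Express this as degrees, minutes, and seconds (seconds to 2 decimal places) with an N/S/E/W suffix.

Lat: 21.99800′ → 21′ and 0.99800 × 60 = 59.8800″
λ: fractional minutes 0.52200 × 60 = 31.3200″

0°21′59.88″ S, 179°29′31.32″ W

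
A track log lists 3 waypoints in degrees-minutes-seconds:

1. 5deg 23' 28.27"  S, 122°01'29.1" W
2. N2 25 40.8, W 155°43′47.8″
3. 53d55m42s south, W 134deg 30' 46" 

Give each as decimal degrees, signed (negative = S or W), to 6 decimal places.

Point 1:
  φ: 5 + 23/60 + 28.27/3600 = 5.3911861
  hemisphere S, so the sign is −
  Lon: 122° + 1/60 + 29.1/3600 = 122 + 0.016667 + 0.008083 = 122.0247500
  W ⇒ negate
Point 2:
  Latitude: 2° + 25/60 + 40.8/3600 = 2 + 0.416667 + 0.011333 = 2.4280000
  N ⇒ keep positive
  λ: 155° + 43/60 + 47.8/3600 = 155 + 0.716667 + 0.013278 = 155.7299444
  hemisphere W, so the sign is −
Point 3:
  φ: 55′ + 42″ = 55.70000′; 53 + 55.70000/60 = 53.9283333
  S ⇒ negate
  λ: 134 + 30/60 + 46/3600 = 134.5127778
  W → negative

1. -5.391186, -122.024750
2. 2.428000, -155.729944
3. -53.928333, -134.512778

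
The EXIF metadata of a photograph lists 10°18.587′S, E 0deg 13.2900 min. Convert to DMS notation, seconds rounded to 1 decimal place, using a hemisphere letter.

10°18′35.2″ S, 0°13′17.4″ E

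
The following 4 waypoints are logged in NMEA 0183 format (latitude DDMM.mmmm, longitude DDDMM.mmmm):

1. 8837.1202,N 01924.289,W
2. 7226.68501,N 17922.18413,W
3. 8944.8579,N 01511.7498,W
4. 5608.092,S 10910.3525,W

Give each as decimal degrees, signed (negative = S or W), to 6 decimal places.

1. 88.618670, -19.404817
2. 72.444750, -179.369736
3. 89.747632, -15.195830
4. -56.134867, -109.172542

Point 1:
  φ: degrees = first 2 digits = 88, minutes = 37.1202; 88 + 37.1202/60 = 88.6186700
  N → positive
  Longitude: degrees = first 3 digits = 19, minutes = 24.289; 19 + 24.289/60 = 19.4048167
  hemisphere W, so the sign is −
Point 2:
  Latitude: degrees = first 2 digits = 72, minutes = 26.68501; 72 + 26.68501/60 = 72.4447502
  N → positive
  Lon: degrees = first 3 digits = 179, minutes = 22.18413; 179 + 22.18413/60 = 179.3697355
  W → negative
Point 3:
  Latitude: split at 2 digits → 89° and 44.8579′; 89 + 44.8579/60 = 89.7476317
  N ⇒ keep positive
  Lon: degrees = first 3 digits = 15, minutes = 11.7498; 15 + 11.7498/60 = 15.1958300
  W ⇒ negate
Point 4:
  Lat: degrees = first 2 digits = 56, minutes = 8.092; 56 + 8.092/60 = 56.1348667
  hemisphere S, so the sign is −
  Lon: split at 3 digits → 109° and 10.3525′; 109 + 10.3525/60 = 109.1725417
  W ⇒ negate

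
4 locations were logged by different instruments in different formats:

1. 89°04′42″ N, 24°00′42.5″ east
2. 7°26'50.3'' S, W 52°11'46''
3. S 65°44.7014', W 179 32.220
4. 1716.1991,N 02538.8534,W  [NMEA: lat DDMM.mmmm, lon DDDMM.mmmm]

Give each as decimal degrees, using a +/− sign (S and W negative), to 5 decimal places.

Point 1:
  Lat: 89° + 4/60 + 42/3600 = 89 + 0.066667 + 0.011667 = 89.078333
  N ⇒ keep positive
  λ: 24 + 0/60 + 42.5/3600 = 24.011806
  E ⇒ keep positive
Point 2:
  φ: 26′ + 50.3″ = 26.83833′; 7 + 26.83833/60 = 7.447306
  S → negative
  Longitude: 52 + 11/60 + 46/3600 = 52.196111
  W ⇒ negate
Point 3:
  Latitude: 44.7014′ = 0.745023°; total 65.745023
  hemisphere S, so the sign is −
  λ: 32.22′ = 0.537000°; total 179.537000
  W ⇒ negate
Point 4:
  φ: split at 2 digits → 17° and 16.1991′; 17 + 16.1991/60 = 17.269985
  N → positive
  Lon: degrees = first 3 digits = 25, minutes = 38.8534; 25 + 38.8534/60 = 25.647557
  W ⇒ negate

1. 89.07833, 24.01181
2. -7.44731, -52.19611
3. -65.74502, -179.53700
4. 17.26999, -25.64756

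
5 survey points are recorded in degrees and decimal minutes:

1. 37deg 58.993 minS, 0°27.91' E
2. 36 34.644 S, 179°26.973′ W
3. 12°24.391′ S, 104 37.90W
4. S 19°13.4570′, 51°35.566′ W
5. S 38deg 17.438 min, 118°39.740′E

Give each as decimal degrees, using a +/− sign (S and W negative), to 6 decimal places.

Point 1:
  φ: 37 + 58.993/60 = 37.9832167
  hemisphere S, so the sign is −
  Longitude: 0 + 27.91/60 = 0.4651667
  E ⇒ keep positive
Point 2:
  φ: 34.644′ = 0.577400°; total 36.5774000
  S ⇒ negate
  Lon: 26.973′ = 0.449550°; total 179.4495500
  hemisphere W, so the sign is −
Point 3:
  φ: 24.391′ = 0.406517°; total 12.4065167
  hemisphere S, so the sign is −
  Lon: 37.9′ = 0.631667°; total 104.6316667
  W → negative
Point 4:
  φ: 19 + 13.457/60 = 19.2242833
  S ⇒ negate
  λ: 51 + 35.566/60 = 51.5927667
  W → negative
Point 5:
  φ: 17.438′ = 0.290633°; total 38.2906333
  hemisphere S, so the sign is −
  λ: 39.74′ = 0.662333°; total 118.6623333
  E → positive

1. -37.983217, 0.465167
2. -36.577400, -179.449550
3. -12.406517, -104.631667
4. -19.224283, -51.592767
5. -38.290633, 118.662333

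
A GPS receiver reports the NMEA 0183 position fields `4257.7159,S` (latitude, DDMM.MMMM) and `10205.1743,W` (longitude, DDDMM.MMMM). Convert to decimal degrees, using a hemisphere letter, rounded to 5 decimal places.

φ: degrees = first 2 digits = 42, minutes = 57.7159; 42 + 57.7159/60 = 42.961932
Lon: split at 3 digits → 102° and 5.1743′; 102 + 5.1743/60 = 102.086238

42.96193° S, 102.08624° W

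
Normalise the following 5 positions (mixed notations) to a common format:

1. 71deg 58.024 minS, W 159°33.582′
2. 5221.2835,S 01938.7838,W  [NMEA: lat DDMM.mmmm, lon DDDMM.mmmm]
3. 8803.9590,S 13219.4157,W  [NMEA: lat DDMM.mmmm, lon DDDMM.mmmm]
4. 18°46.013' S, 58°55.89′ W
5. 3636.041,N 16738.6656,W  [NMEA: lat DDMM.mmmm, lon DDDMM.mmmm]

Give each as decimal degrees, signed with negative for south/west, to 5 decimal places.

1. -71.96707, -159.55970
2. -52.35473, -19.64640
3. -88.06598, -132.32360
4. -18.76688, -58.93150
5. 36.60068, -167.64443

Point 1:
  Latitude: 71 + 58.024/60 = 71.967067
  hemisphere S, so the sign is −
  Longitude: 33.582′ = 0.559700°; total 159.559700
  hemisphere W, so the sign is −
Point 2:
  φ: degrees = first 2 digits = 52, minutes = 21.2835; 52 + 21.2835/60 = 52.354725
  S → negative
  λ: split at 3 digits → 019° and 38.7838′; 19 + 38.7838/60 = 19.646397
  W ⇒ negate
Point 3:
  Latitude: degrees = first 2 digits = 88, minutes = 3.959; 88 + 3.959/60 = 88.065983
  S → negative
  Lon: split at 3 digits → 132° and 19.4157′; 132 + 19.4157/60 = 132.323595
  W ⇒ negate
Point 4:
  φ: 46.013′ = 0.766883°; total 18.766883
  S ⇒ negate
  Longitude: 55.89′ = 0.931500°; total 58.931500
  hemisphere W, so the sign is −
Point 5:
  φ: degrees = first 2 digits = 36, minutes = 36.041; 36 + 36.041/60 = 36.600683
  N → positive
  λ: degrees = first 3 digits = 167, minutes = 38.6656; 167 + 38.6656/60 = 167.644427
  W → negative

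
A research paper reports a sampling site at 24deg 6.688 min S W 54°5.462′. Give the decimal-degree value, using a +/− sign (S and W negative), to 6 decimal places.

Lat: 24 + 6.688/60 = 24.1114667
S → negative
Lon: 54 + 5.462/60 = 54.0910333
W → negative

-24.111467, -54.091033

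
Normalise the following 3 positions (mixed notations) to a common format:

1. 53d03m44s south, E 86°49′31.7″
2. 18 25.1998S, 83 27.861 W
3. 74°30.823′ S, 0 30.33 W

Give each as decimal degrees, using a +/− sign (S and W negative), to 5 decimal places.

1. -53.06222, 86.82547
2. -18.42000, -83.46435
3. -74.51372, -0.50550

Point 1:
  Lat: 3′ + 44″ = 3.73333′; 53 + 3.73333/60 = 53.062222
  hemisphere S, so the sign is −
  λ: 86 + 49/60 + 31.7/3600 = 86.825472
  E → positive
Point 2:
  Lat: 25.1998′ = 0.419997°; total 18.419997
  S ⇒ negate
  Lon: 27.861′ = 0.464350°; total 83.464350
  W ⇒ negate
Point 3:
  Latitude: 30.823′ = 0.513717°; total 74.513717
  S ⇒ negate
  λ: 30.33′ = 0.505500°; total 0.505500
  hemisphere W, so the sign is −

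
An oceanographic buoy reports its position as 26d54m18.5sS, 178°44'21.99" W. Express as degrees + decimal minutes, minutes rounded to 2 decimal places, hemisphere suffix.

φ: 54 + 18.5/60 = 54.3083′
λ: seconds/60 = 0.36650; minutes = 44 + 0.36650 = 44.3665

26° 54.31′ S, 178° 44.37′ W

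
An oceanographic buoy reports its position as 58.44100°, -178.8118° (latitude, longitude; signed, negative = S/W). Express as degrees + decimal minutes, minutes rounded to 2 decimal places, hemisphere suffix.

Latitude: fractional part 0.441000 → 26.4600 minutes
Longitude is negative → W; |value| = 178.811800
Lon: minutes = (178.811800 − 178) × 60 = 48.7080

58° 26.46′ N, 178° 48.71′ W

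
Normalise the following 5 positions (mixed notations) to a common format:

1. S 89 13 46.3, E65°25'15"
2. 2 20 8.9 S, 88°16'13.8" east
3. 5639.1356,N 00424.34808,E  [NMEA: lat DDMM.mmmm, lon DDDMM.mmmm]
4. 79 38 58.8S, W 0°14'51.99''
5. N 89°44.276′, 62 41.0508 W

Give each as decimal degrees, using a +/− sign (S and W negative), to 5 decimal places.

1. -89.22953, 65.42083
2. -2.33581, 88.27050
3. 56.65226, 4.40580
4. -79.64967, -0.24778
5. 89.73793, -62.68418

Point 1:
  Latitude: 89 + 13/60 + 46.3/3600 = 89.229528
  S → negative
  Longitude: 65 + 25/60 + 15/3600 = 65.420833
  E → positive
Point 2:
  Lat: 2 + 20/60 + 8.9/3600 = 2.335806
  S ⇒ negate
  λ: 16′ + 13.8″ = 16.23000′; 88 + 16.23000/60 = 88.270500
  E → positive
Point 3:
  φ: split at 2 digits → 56° and 39.1356′; 56 + 39.1356/60 = 56.652260
  N ⇒ keep positive
  Lon: split at 3 digits → 004° and 24.34808′; 4 + 24.34808/60 = 4.405801
  E ⇒ keep positive
Point 4:
  φ: 38′ + 58.8″ = 38.98000′; 79 + 38.98000/60 = 79.649667
  hemisphere S, so the sign is −
  Longitude: 0 + 14/60 + 51.99/3600 = 0.247775
  W → negative
Point 5:
  Latitude: 44.276′ = 0.737933°; total 89.737933
  N → positive
  Longitude: 62 + 41.0508/60 = 62.684180
  W ⇒ negate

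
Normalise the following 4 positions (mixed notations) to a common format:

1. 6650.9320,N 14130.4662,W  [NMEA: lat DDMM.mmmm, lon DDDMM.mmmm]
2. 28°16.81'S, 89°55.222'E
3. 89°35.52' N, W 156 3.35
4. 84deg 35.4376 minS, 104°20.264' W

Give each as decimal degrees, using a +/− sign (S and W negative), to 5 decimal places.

1. 66.84887, -141.50777
2. -28.28017, 89.92037
3. 89.59200, -156.05583
4. -84.59063, -104.33773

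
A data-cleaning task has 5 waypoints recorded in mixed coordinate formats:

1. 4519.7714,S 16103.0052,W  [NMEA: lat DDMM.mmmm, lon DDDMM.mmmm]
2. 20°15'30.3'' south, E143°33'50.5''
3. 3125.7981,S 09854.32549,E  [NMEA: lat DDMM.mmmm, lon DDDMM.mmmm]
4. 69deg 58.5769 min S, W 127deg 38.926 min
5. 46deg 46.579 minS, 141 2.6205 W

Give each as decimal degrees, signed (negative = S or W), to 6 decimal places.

1. -45.329523, -161.050087
2. -20.258417, 143.564028
3. -31.429968, 98.905425
4. -69.976282, -127.648767
5. -46.776317, -141.043675

Point 1:
  φ: degrees = first 2 digits = 45, minutes = 19.7714; 45 + 19.7714/60 = 45.3295233
  S ⇒ negate
  Longitude: degrees = first 3 digits = 161, minutes = 3.0052; 161 + 3.0052/60 = 161.0500867
  W ⇒ negate
Point 2:
  Latitude: 15′ + 30.3″ = 15.50500′; 20 + 15.50500/60 = 20.2584167
  S ⇒ negate
  λ: 33′ + 50.5″ = 33.84167′; 143 + 33.84167/60 = 143.5640278
  E ⇒ keep positive
Point 3:
  φ: split at 2 digits → 31° and 25.7981′; 31 + 25.7981/60 = 31.4299683
  S ⇒ negate
  Longitude: degrees = first 3 digits = 98, minutes = 54.32549; 98 + 54.32549/60 = 98.9054248
  E ⇒ keep positive
Point 4:
  Lat: 58.5769′ = 0.976282°; total 69.9762817
  S ⇒ negate
  λ: 127 + 38.926/60 = 127.6487667
  W → negative
Point 5:
  Lat: 46.579′ = 0.776317°; total 46.7763167
  S ⇒ negate
  λ: 141 + 2.6205/60 = 141.0436750
  W ⇒ negate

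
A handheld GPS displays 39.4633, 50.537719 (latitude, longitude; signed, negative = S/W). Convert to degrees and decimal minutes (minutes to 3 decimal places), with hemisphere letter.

39° 27.798′ N, 50° 32.263′ E

Latitude: minutes = (39.463300 − 39) × 60 = 27.79800
Lon: minutes = (50.537719 − 50) × 60 = 32.26314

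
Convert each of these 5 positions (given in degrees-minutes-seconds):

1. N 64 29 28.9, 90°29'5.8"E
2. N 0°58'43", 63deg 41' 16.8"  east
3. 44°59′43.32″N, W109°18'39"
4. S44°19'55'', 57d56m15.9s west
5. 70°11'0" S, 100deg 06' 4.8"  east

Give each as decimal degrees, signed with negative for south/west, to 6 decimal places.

Point 1:
  φ: 29′ + 28.9″ = 29.48167′; 64 + 29.48167/60 = 64.4913611
  N ⇒ keep positive
  Lon: 90 + 29/60 + 5.8/3600 = 90.4849444
  E ⇒ keep positive
Point 2:
  Latitude: 0 + 58/60 + 43/3600 = 0.9786111
  N → positive
  λ: 63 + 41/60 + 16.8/3600 = 63.6880000
  E → positive
Point 3:
  Lat: 44 + 59/60 + 43.32/3600 = 44.9953667
  N → positive
  Lon: 109° + 18/60 + 39/3600 = 109 + 0.300000 + 0.010833 = 109.3108333
  W → negative
Point 4:
  Lat: 44° + 19/60 + 55/3600 = 44 + 0.316667 + 0.015278 = 44.3319444
  hemisphere S, so the sign is −
  Lon: 56′ + 15.9″ = 56.26500′; 57 + 56.26500/60 = 57.9377500
  W → negative
Point 5:
  Lat: 70 + 11/60 + 0/3600 = 70.1833333
  hemisphere S, so the sign is −
  Lon: 100 + 6/60 + 4.8/3600 = 100.1013333
  E → positive

1. 64.491361, 90.484944
2. 0.978611, 63.688000
3. 44.995367, -109.310833
4. -44.331944, -57.937750
5. -70.183333, 100.101333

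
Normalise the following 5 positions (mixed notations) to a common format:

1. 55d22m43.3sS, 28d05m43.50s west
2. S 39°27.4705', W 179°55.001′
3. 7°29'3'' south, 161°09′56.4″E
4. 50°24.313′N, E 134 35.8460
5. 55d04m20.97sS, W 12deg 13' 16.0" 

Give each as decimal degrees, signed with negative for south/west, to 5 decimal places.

1. -55.37869, -28.09542
2. -39.45784, -179.91668
3. -7.48417, 161.16567
4. 50.40522, 134.59743
5. -55.07249, -12.22111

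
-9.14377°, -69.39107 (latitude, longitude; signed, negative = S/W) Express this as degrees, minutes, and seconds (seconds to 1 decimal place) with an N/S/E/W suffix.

Latitude is negative → S; |value| = 9.143770
Lat: 0.143770 × 60 = 8.62620′ → 8′, remainder × 60 = 37.572″
Longitude is negative → W; |value| = 69.391070
λ: 0.391070 × 60 = 23.46420′ → 23′, remainder × 60 = 27.852″

9°08′37.6″ S, 69°23′27.9″ W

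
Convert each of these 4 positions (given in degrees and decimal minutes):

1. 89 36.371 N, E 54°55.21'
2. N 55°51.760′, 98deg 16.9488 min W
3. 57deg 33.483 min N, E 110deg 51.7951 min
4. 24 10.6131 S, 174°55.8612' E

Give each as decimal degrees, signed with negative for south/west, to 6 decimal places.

1. 89.606183, 54.920167
2. 55.862667, -98.282480
3. 57.558050, 110.863252
4. -24.176885, 174.931020

Point 1:
  Latitude: 36.371′ = 0.606183°; total 89.6061833
  N ⇒ keep positive
  λ: 54 + 55.21/60 = 54.9201667
  E ⇒ keep positive
Point 2:
  Latitude: 51.76′ = 0.862667°; total 55.8626667
  N ⇒ keep positive
  λ: 16.9488′ = 0.282480°; total 98.2824800
  W → negative
Point 3:
  Lat: 33.483′ = 0.558050°; total 57.5580500
  N → positive
  λ: 51.7951′ = 0.863252°; total 110.8632517
  E → positive
Point 4:
  Latitude: 24 + 10.6131/60 = 24.1768850
  hemisphere S, so the sign is −
  Longitude: 55.8612′ = 0.931020°; total 174.9310200
  E ⇒ keep positive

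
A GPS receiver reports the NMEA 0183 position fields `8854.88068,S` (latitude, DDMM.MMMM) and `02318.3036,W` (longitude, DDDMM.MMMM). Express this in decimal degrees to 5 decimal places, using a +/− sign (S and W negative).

Lat: degrees = first 2 digits = 88, minutes = 54.88068; 88 + 54.88068/60 = 88.914678
S → negative
λ: split at 3 digits → 023° and 18.3036′; 23 + 18.3036/60 = 23.305060
W → negative

-88.91468, -23.30506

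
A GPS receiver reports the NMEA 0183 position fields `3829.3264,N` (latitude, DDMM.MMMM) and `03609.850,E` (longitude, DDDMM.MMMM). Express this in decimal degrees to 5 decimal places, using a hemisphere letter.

Latitude: degrees = first 2 digits = 38, minutes = 29.3264; 38 + 29.3264/60 = 38.488773
λ: split at 3 digits → 036° and 9.85′; 36 + 9.85/60 = 36.164167

38.48877° N, 36.16417° E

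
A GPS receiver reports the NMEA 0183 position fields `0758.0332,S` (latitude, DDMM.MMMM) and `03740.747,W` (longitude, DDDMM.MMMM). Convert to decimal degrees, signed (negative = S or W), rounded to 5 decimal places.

Lat: split at 2 digits → 07° and 58.0332′; 7 + 58.0332/60 = 7.967220
S → negative
Longitude: degrees = first 3 digits = 37, minutes = 40.747; 37 + 40.747/60 = 37.679117
W ⇒ negate

-7.96722, -37.67912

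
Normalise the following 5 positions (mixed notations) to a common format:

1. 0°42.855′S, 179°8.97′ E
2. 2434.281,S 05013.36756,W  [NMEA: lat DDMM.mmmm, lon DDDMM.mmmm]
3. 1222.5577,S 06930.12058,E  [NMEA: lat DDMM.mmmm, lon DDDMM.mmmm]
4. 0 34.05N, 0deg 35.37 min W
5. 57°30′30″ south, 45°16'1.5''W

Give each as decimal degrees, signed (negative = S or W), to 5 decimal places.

Point 1:
  φ: 0 + 42.855/60 = 0.714250
  S → negative
  Longitude: 179 + 8.97/60 = 179.149500
  E → positive
Point 2:
  Latitude: split at 2 digits → 24° and 34.281′; 24 + 34.281/60 = 24.571350
  S ⇒ negate
  Lon: degrees = first 3 digits = 50, minutes = 13.36756; 50 + 13.36756/60 = 50.222793
  W ⇒ negate
Point 3:
  Lat: split at 2 digits → 12° and 22.5577′; 12 + 22.5577/60 = 12.375962
  S → negative
  λ: split at 3 digits → 069° and 30.12058′; 69 + 30.12058/60 = 69.502010
  E ⇒ keep positive
Point 4:
  Lat: 0 + 34.05/60 = 0.567500
  N → positive
  λ: 0 + 35.37/60 = 0.589500
  hemisphere W, so the sign is −
Point 5:
  φ: 57 + 30/60 + 30/3600 = 57.508333
  S ⇒ negate
  Lon: 16′ + 1.5″ = 16.02500′; 45 + 16.02500/60 = 45.267083
  W ⇒ negate

1. -0.71425, 179.14950
2. -24.57135, -50.22279
3. -12.37596, 69.50201
4. 0.56750, -0.58950
5. -57.50833, -45.26708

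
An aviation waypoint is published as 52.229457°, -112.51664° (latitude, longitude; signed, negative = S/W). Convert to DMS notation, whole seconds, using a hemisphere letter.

52°13′46″ N, 112°31′0″ W

Lat: 0.229457° → 13.76742′; 0.76742 × 60 = 46.05″
Longitude is negative → W; |value| = 112.516640
Longitude: whole degrees 112; 30.99840′ → 30′ and 59.90″
rounding gives 60″ → carry → 112°31′0″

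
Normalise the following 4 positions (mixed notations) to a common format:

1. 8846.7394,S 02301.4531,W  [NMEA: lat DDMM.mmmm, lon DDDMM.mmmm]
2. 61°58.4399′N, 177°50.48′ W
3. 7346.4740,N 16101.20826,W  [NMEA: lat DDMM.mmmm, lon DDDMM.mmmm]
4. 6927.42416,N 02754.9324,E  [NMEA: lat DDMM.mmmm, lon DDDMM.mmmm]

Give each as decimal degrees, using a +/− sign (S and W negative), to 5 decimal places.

1. -88.77899, -23.02422
2. 61.97400, -177.84133
3. 73.77457, -161.02014
4. 69.45707, 27.91554

Point 1:
  Lat: split at 2 digits → 88° and 46.7394′; 88 + 46.7394/60 = 88.778990
  S → negative
  Longitude: split at 3 digits → 023° and 1.4531′; 23 + 1.4531/60 = 23.024218
  W → negative
Point 2:
  Lat: 61 + 58.4399/60 = 61.973998
  N → positive
  λ: 177 + 50.48/60 = 177.841333
  W ⇒ negate
Point 3:
  Lat: degrees = first 2 digits = 73, minutes = 46.474; 73 + 46.474/60 = 73.774567
  N ⇒ keep positive
  Longitude: split at 3 digits → 161° and 1.20826′; 161 + 1.20826/60 = 161.020138
  hemisphere W, so the sign is −
Point 4:
  Lat: degrees = first 2 digits = 69, minutes = 27.42416; 69 + 27.42416/60 = 69.457069
  N → positive
  λ: degrees = first 3 digits = 27, minutes = 54.9324; 27 + 54.9324/60 = 27.915540
  E → positive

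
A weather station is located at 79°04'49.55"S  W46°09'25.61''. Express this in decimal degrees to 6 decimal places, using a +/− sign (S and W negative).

-79.080431, -46.157114

Lat: 79° + 4/60 + 49.55/3600 = 79 + 0.066667 + 0.013764 = 79.0804306
hemisphere S, so the sign is −
λ: 46 + 9/60 + 25.61/3600 = 46.1571139
W ⇒ negate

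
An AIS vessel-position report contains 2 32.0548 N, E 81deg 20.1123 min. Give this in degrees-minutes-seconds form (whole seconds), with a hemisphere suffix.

2°32′3″ N, 81°20′7″ E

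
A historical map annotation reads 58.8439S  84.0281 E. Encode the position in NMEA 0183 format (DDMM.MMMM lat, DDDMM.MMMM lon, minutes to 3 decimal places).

Latitude: minutes = (58.843900 − 58) × 60 = 50.63400
Lon: minutes = (84.028100 − 84) × 60 = 1.68600

5850.634,S / 08401.686,E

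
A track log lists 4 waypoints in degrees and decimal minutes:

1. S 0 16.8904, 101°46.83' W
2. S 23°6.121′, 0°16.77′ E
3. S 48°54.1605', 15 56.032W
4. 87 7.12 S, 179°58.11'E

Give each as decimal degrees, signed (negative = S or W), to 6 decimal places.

1. -0.281507, -101.780500
2. -23.102017, 0.279500
3. -48.902675, -15.933867
4. -87.118667, 179.968500

Point 1:
  φ: 16.8904′ = 0.281507°; total 0.2815067
  hemisphere S, so the sign is −
  λ: 101 + 46.83/60 = 101.7805000
  W → negative
Point 2:
  Latitude: 6.121′ = 0.102017°; total 23.1020167
  hemisphere S, so the sign is −
  Longitude: 16.77′ = 0.279500°; total 0.2795000
  E ⇒ keep positive
Point 3:
  Latitude: 48 + 54.1605/60 = 48.9026750
  hemisphere S, so the sign is −
  Lon: 56.032′ = 0.933867°; total 15.9338667
  W ⇒ negate
Point 4:
  φ: 7.12′ = 0.118667°; total 87.1186667
  S → negative
  Longitude: 58.11′ = 0.968500°; total 179.9685000
  E → positive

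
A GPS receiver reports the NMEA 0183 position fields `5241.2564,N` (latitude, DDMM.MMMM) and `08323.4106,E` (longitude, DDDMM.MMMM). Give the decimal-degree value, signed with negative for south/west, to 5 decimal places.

52.68761, 83.39018

Latitude: split at 2 digits → 52° and 41.2564′; 52 + 41.2564/60 = 52.687607
N → positive
Lon: degrees = first 3 digits = 83, minutes = 23.4106; 83 + 23.4106/60 = 83.390177
E ⇒ keep positive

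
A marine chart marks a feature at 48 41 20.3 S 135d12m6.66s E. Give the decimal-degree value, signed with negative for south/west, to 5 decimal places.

φ: 48° + 41/60 + 20.3/3600 = 48 + 0.683333 + 0.005639 = 48.688972
hemisphere S, so the sign is −
Longitude: 12′ + 6.66″ = 12.11100′; 135 + 12.11100/60 = 135.201850
E → positive

-48.68897, 135.20185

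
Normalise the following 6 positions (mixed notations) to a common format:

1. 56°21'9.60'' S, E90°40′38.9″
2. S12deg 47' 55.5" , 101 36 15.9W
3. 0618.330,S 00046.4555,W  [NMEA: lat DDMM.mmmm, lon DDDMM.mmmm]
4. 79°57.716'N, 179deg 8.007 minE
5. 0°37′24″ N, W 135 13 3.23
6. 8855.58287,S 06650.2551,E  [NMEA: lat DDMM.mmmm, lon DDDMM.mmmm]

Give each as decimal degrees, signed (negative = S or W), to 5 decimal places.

Point 1:
  φ: 21′ + 9.6″ = 21.16000′; 56 + 21.16000/60 = 56.352667
  S → negative
  Longitude: 90° + 40/60 + 38.9/3600 = 90 + 0.666667 + 0.010806 = 90.677472
  E → positive
Point 2:
  Latitude: 47′ + 55.5″ = 47.92500′; 12 + 47.92500/60 = 12.798750
  S ⇒ negate
  Lon: 36′ + 15.9″ = 36.26500′; 101 + 36.26500/60 = 101.604417
  W → negative
Point 3:
  φ: degrees = first 2 digits = 6, minutes = 18.33; 6 + 18.33/60 = 6.305500
  hemisphere S, so the sign is −
  Longitude: split at 3 digits → 000° and 46.4555′; 0 + 46.4555/60 = 0.774258
  W ⇒ negate
Point 4:
  Latitude: 79 + 57.716/60 = 79.961933
  N → positive
  λ: 8.007′ = 0.133450°; total 179.133450
  E → positive
Point 5:
  Lat: 0° + 37/60 + 24/3600 = 0 + 0.616667 + 0.006667 = 0.623333
  N → positive
  λ: 135° + 13/60 + 3.23/3600 = 135 + 0.216667 + 0.000897 = 135.217564
  hemisphere W, so the sign is −
Point 6:
  Lat: degrees = first 2 digits = 88, minutes = 55.58287; 88 + 55.58287/60 = 88.926381
  S ⇒ negate
  Lon: split at 3 digits → 066° and 50.2551′; 66 + 50.2551/60 = 66.837585
  E → positive

1. -56.35267, 90.67747
2. -12.79875, -101.60442
3. -6.30550, -0.77426
4. 79.96193, 179.13345
5. 0.62333, -135.21756
6. -88.92638, 66.83759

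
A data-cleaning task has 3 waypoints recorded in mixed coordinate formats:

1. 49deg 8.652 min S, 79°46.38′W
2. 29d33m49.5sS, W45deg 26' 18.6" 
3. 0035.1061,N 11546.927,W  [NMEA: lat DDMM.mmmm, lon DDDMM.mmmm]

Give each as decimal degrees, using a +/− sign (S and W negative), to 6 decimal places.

Point 1:
  φ: 49 + 8.652/60 = 49.1442000
  S ⇒ negate
  λ: 46.38′ = 0.773000°; total 79.7730000
  W → negative
Point 2:
  Latitude: 29 + 33/60 + 49.5/3600 = 29.5637500
  S → negative
  λ: 45° + 26/60 + 18.6/3600 = 45 + 0.433333 + 0.005167 = 45.4385000
  hemisphere W, so the sign is −
Point 3:
  Lat: degrees = first 2 digits = 0, minutes = 35.1061; 0 + 35.1061/60 = 0.5851017
  N ⇒ keep positive
  Longitude: split at 3 digits → 115° and 46.927′; 115 + 46.927/60 = 115.7821167
  W ⇒ negate

1. -49.144200, -79.773000
2. -29.563750, -45.438500
3. 0.585102, -115.782117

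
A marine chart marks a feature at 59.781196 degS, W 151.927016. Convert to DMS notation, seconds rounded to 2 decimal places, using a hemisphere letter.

Latitude: 0.781196° → 46.87176′; 0.87176 × 60 = 52.3056″
λ: 0.927016 × 60 = 55.62096′ → 55′, remainder × 60 = 37.2576″

59°46′52.31″ S, 151°55′37.26″ W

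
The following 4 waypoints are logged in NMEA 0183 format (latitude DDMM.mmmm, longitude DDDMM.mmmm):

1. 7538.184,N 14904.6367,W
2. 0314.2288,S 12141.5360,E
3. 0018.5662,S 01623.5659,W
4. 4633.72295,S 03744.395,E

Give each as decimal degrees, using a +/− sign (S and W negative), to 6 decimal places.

Point 1:
  Lat: degrees = first 2 digits = 75, minutes = 38.184; 75 + 38.184/60 = 75.6364000
  N → positive
  Longitude: split at 3 digits → 149° and 4.6367′; 149 + 4.6367/60 = 149.0772783
  W ⇒ negate
Point 2:
  Latitude: split at 2 digits → 03° and 14.2288′; 3 + 14.2288/60 = 3.2371467
  S ⇒ negate
  Lon: degrees = first 3 digits = 121, minutes = 41.536; 121 + 41.536/60 = 121.6922667
  E → positive
Point 3:
  φ: degrees = first 2 digits = 0, minutes = 18.5662; 0 + 18.5662/60 = 0.3094367
  hemisphere S, so the sign is −
  Lon: degrees = first 3 digits = 16, minutes = 23.5659; 16 + 23.5659/60 = 16.3927650
  hemisphere W, so the sign is −
Point 4:
  φ: degrees = first 2 digits = 46, minutes = 33.72295; 46 + 33.72295/60 = 46.5620492
  hemisphere S, so the sign is −
  Lon: split at 3 digits → 037° and 44.395′; 37 + 44.395/60 = 37.7399167
  E ⇒ keep positive

1. 75.636400, -149.077278
2. -3.237147, 121.692267
3. -0.309437, -16.392765
4. -46.562049, 37.739917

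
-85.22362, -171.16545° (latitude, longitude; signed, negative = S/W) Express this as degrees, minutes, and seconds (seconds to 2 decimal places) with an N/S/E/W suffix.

Latitude is negative → S; |value| = 85.223620
Lat: 0.223620° → 13.41720′; 0.41720 × 60 = 25.0320″
Longitude is negative → W; |value| = 171.165450
Longitude: 0.165450° → 9.92700′; 0.92700 × 60 = 55.6200″

85°13′25.03″ S, 171°09′55.62″ W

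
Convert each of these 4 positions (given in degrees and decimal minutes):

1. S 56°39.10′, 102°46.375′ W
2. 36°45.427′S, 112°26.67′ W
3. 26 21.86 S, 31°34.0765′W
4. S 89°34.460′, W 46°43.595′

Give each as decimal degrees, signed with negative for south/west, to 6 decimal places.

Point 1:
  φ: 56 + 39.1/60 = 56.6516667
  S ⇒ negate
  Longitude: 102 + 46.375/60 = 102.7729167
  hemisphere W, so the sign is −
Point 2:
  φ: 45.427′ = 0.757117°; total 36.7571167
  hemisphere S, so the sign is −
  Lon: 112 + 26.67/60 = 112.4445000
  hemisphere W, so the sign is −
Point 3:
  Lat: 26 + 21.86/60 = 26.3643333
  S ⇒ negate
  λ: 34.0765′ = 0.567942°; total 31.5679417
  W ⇒ negate
Point 4:
  Latitude: 89 + 34.46/60 = 89.5743333
  S ⇒ negate
  λ: 43.595′ = 0.726583°; total 46.7265833
  hemisphere W, so the sign is −

1. -56.651667, -102.772917
2. -36.757117, -112.444500
3. -26.364333, -31.567942
4. -89.574333, -46.726583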